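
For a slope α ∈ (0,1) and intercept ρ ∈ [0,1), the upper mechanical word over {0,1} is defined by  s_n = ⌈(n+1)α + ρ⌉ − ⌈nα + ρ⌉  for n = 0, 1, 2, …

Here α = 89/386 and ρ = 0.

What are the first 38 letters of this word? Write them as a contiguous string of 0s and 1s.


10001000100001000100010000100010001000

n=0: ⌈(1·89)/386⌉ − ⌈(0·89)/386⌉ = ⌈89/386⌉ − ⌈0/386⌉ = 1 − 0 = 1
n=1: ⌈(2·89)/386⌉ − ⌈(1·89)/386⌉ = ⌈178/386⌉ − ⌈89/386⌉ = 1 − 1 = 0
n=2: ⌈(3·89)/386⌉ − ⌈(2·89)/386⌉ = ⌈267/386⌉ − ⌈178/386⌉ = 1 − 1 = 0
n=3: ⌈(4·89)/386⌉ − ⌈(3·89)/386⌉ = ⌈356/386⌉ − ⌈267/386⌉ = 1 − 1 = 0
n=4: ⌈(5·89)/386⌉ − ⌈(4·89)/386⌉ = ⌈445/386⌉ − ⌈356/386⌉ = 2 − 1 = 1
n=5: ⌈(6·89)/386⌉ − ⌈(5·89)/386⌉ = ⌈534/386⌉ − ⌈445/386⌉ = 2 − 2 = 0
n=6: ⌈(7·89)/386⌉ − ⌈(6·89)/386⌉ = ⌈623/386⌉ − ⌈534/386⌉ = 2 − 2 = 0
n=7: ⌈(8·89)/386⌉ − ⌈(7·89)/386⌉ = ⌈712/386⌉ − ⌈623/386⌉ = 2 − 2 = 0
n=8: ⌈(9·89)/386⌉ − ⌈(8·89)/386⌉ = ⌈801/386⌉ − ⌈712/386⌉ = 3 − 2 = 1
n=9: ⌈(10·89)/386⌉ − ⌈(9·89)/386⌉ = ⌈890/386⌉ − ⌈801/386⌉ = 3 − 3 = 0
n=10: ⌈(11·89)/386⌉ − ⌈(10·89)/386⌉ = ⌈979/386⌉ − ⌈890/386⌉ = 3 − 3 = 0
n=11: ⌈(12·89)/386⌉ − ⌈(11·89)/386⌉ = ⌈1068/386⌉ − ⌈979/386⌉ = 3 − 3 = 0
n=12: ⌈(13·89)/386⌉ − ⌈(12·89)/386⌉ = ⌈1157/386⌉ − ⌈1068/386⌉ = 3 − 3 = 0
n=13: ⌈(14·89)/386⌉ − ⌈(13·89)/386⌉ = ⌈1246/386⌉ − ⌈1157/386⌉ = 4 − 3 = 1
n=14: ⌈(15·89)/386⌉ − ⌈(14·89)/386⌉ = ⌈1335/386⌉ − ⌈1246/386⌉ = 4 − 4 = 0
n=15: ⌈(16·89)/386⌉ − ⌈(15·89)/386⌉ = ⌈1424/386⌉ − ⌈1335/386⌉ = 4 − 4 = 0
n=16: ⌈(17·89)/386⌉ − ⌈(16·89)/386⌉ = ⌈1513/386⌉ − ⌈1424/386⌉ = 4 − 4 = 0
n=17: ⌈(18·89)/386⌉ − ⌈(17·89)/386⌉ = ⌈1602/386⌉ − ⌈1513/386⌉ = 5 − 4 = 1
n=18: ⌈(19·89)/386⌉ − ⌈(18·89)/386⌉ = ⌈1691/386⌉ − ⌈1602/386⌉ = 5 − 5 = 0
n=19: ⌈(20·89)/386⌉ − ⌈(19·89)/386⌉ = ⌈1780/386⌉ − ⌈1691/386⌉ = 5 − 5 = 0
n=20: ⌈(21·89)/386⌉ − ⌈(20·89)/386⌉ = ⌈1869/386⌉ − ⌈1780/386⌉ = 5 − 5 = 0
n=21: ⌈(22·89)/386⌉ − ⌈(21·89)/386⌉ = ⌈1958/386⌉ − ⌈1869/386⌉ = 6 − 5 = 1
n=22: ⌈(23·89)/386⌉ − ⌈(22·89)/386⌉ = ⌈2047/386⌉ − ⌈1958/386⌉ = 6 − 6 = 0
n=23: ⌈(24·89)/386⌉ − ⌈(23·89)/386⌉ = ⌈2136/386⌉ − ⌈2047/386⌉ = 6 − 6 = 0
n=24: ⌈(25·89)/386⌉ − ⌈(24·89)/386⌉ = ⌈2225/386⌉ − ⌈2136/386⌉ = 6 − 6 = 0
n=25: ⌈(26·89)/386⌉ − ⌈(25·89)/386⌉ = ⌈2314/386⌉ − ⌈2225/386⌉ = 6 − 6 = 0
n=26: ⌈(27·89)/386⌉ − ⌈(26·89)/386⌉ = ⌈2403/386⌉ − ⌈2314/386⌉ = 7 − 6 = 1
n=27: ⌈(28·89)/386⌉ − ⌈(27·89)/386⌉ = ⌈2492/386⌉ − ⌈2403/386⌉ = 7 − 7 = 0
n=28: ⌈(29·89)/386⌉ − ⌈(28·89)/386⌉ = ⌈2581/386⌉ − ⌈2492/386⌉ = 7 − 7 = 0
n=29: ⌈(30·89)/386⌉ − ⌈(29·89)/386⌉ = ⌈2670/386⌉ − ⌈2581/386⌉ = 7 − 7 = 0
n=30: ⌈(31·89)/386⌉ − ⌈(30·89)/386⌉ = ⌈2759/386⌉ − ⌈2670/386⌉ = 8 − 7 = 1
n=31: ⌈(32·89)/386⌉ − ⌈(31·89)/386⌉ = ⌈2848/386⌉ − ⌈2759/386⌉ = 8 − 8 = 0
n=32: ⌈(33·89)/386⌉ − ⌈(32·89)/386⌉ = ⌈2937/386⌉ − ⌈2848/386⌉ = 8 − 8 = 0
n=33: ⌈(34·89)/386⌉ − ⌈(33·89)/386⌉ = ⌈3026/386⌉ − ⌈2937/386⌉ = 8 − 8 = 0
n=34: ⌈(35·89)/386⌉ − ⌈(34·89)/386⌉ = ⌈3115/386⌉ − ⌈3026/386⌉ = 9 − 8 = 1
n=35: ⌈(36·89)/386⌉ − ⌈(35·89)/386⌉ = ⌈3204/386⌉ − ⌈3115/386⌉ = 9 − 9 = 0
n=36: ⌈(37·89)/386⌉ − ⌈(36·89)/386⌉ = ⌈3293/386⌉ − ⌈3204/386⌉ = 9 − 9 = 0
n=37: ⌈(38·89)/386⌉ − ⌈(37·89)/386⌉ = ⌈3382/386⌉ − ⌈3293/386⌉ = 9 − 9 = 0


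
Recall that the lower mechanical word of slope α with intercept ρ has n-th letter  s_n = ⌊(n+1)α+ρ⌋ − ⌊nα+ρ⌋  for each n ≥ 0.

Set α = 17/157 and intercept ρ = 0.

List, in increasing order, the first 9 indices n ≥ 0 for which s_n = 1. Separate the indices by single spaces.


n=0: ⌊17/157⌋−⌊0/157⌋ = 0−0 = 0
n=1: ⌊34/157⌋−⌊17/157⌋ = 0−0 = 0
  …
n=9: ⌊170/157⌋−⌊153/157⌋ = 1−0 = 1  ← one
n=10: ⌊187/157⌋−⌊170/157⌋ = 1−1 = 0
n=11: ⌊204/157⌋−⌊187/157⌋ = 1−1 = 0
  …
n=18: ⌊323/157⌋−⌊306/157⌋ = 2−1 = 1  ← one
n=19: ⌊340/157⌋−⌊323/157⌋ = 2−2 = 0
n=20: ⌊357/157⌋−⌊340/157⌋ = 2−2 = 0
  …
n=27: ⌊476/157⌋−⌊459/157⌋ = 3−2 = 1  ← one
n=28: ⌊493/157⌋−⌊476/157⌋ = 3−3 = 0
n=29: ⌊510/157⌋−⌊493/157⌋ = 3−3 = 0
  …
n=36: ⌊629/157⌋−⌊612/157⌋ = 4−3 = 1  ← one
n=37: ⌊646/157⌋−⌊629/157⌋ = 4−4 = 0
n=38: ⌊663/157⌋−⌊646/157⌋ = 4−4 = 0
  …
n=46: ⌊799/157⌋−⌊782/157⌋ = 5−4 = 1  ← one
n=47: ⌊816/157⌋−⌊799/157⌋ = 5−5 = 0
n=48: ⌊833/157⌋−⌊816/157⌋ = 5−5 = 0
  …
n=55: ⌊952/157⌋−⌊935/157⌋ = 6−5 = 1  ← one
n=56: ⌊969/157⌋−⌊952/157⌋ = 6−6 = 0
n=57: ⌊986/157⌋−⌊969/157⌋ = 6−6 = 0
  …
n=64: ⌊1105/157⌋−⌊1088/157⌋ = 7−6 = 1  ← one
n=65: ⌊1122/157⌋−⌊1105/157⌋ = 7−7 = 0
n=66: ⌊1139/157⌋−⌊1122/157⌋ = 7−7 = 0
  …
n=73: ⌊1258/157⌋−⌊1241/157⌋ = 8−7 = 1  ← one
n=74: ⌊1275/157⌋−⌊1258/157⌋ = 8−8 = 0
n=75: ⌊1292/157⌋−⌊1275/157⌋ = 8−8 = 0
  …
n=83: ⌊1428/157⌋−⌊1411/157⌋ = 9−8 = 1  ← one
positions of the first 9 ones: 9 18 27 36 46 55 64 73 83

9 18 27 36 46 55 64 73 83


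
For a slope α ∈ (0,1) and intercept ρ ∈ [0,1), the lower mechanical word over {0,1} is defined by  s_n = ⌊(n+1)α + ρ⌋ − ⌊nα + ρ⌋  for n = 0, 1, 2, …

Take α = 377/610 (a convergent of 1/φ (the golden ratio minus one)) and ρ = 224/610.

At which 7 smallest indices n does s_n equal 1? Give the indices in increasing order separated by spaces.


n=0: ⌊601/610⌋−⌊224/610⌋ = 0−0 = 0
n=1: ⌊978/610⌋−⌊601/610⌋ = 1−0 = 1  ← one
n=2: ⌊1355/610⌋−⌊978/610⌋ = 2−1 = 1  ← one
n=3: ⌊1732/610⌋−⌊1355/610⌋ = 2−2 = 0
n=4: ⌊2109/610⌋−⌊1732/610⌋ = 3−2 = 1  ← one
n=5: ⌊2486/610⌋−⌊2109/610⌋ = 4−3 = 1  ← one
n=6: ⌊2863/610⌋−⌊2486/610⌋ = 4−4 = 0
n=7: ⌊3240/610⌋−⌊2863/610⌋ = 5−4 = 1  ← one
n=8: ⌊3617/610⌋−⌊3240/610⌋ = 5−5 = 0
n=9: ⌊3994/610⌋−⌊3617/610⌋ = 6−5 = 1  ← one
n=10: ⌊4371/610⌋−⌊3994/610⌋ = 7−6 = 1  ← one
positions of the first 7 ones: 1 2 4 5 7 9 10

1 2 4 5 7 9 10


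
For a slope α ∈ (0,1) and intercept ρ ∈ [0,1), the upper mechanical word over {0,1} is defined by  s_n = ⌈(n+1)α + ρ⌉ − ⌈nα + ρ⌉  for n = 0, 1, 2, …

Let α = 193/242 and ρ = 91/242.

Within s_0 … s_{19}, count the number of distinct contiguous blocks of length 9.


t_n = ⌈(n·193+91)/242⌉ for n = 0 … 20:
  n=0…9: ⌈91/242⌉=1 ⌈284/242⌉=2 ⌈477/242⌉=2 ⌈670/242⌉=3 ⌈863/242⌉=4 ⌈1056/242⌉=5 ⌈1249/242⌉=6 ⌈1442/242⌉=6 ⌈1635/242⌉=7 ⌈1828/242⌉=8
  n=10…19: ⌈2021/242⌉=9 ⌈2214/242⌉=10 ⌈2407/242⌉=10 ⌈2600/242⌉=11 ⌈2793/242⌉=12 ⌈2986/242⌉=13 ⌈3179/242⌉=14 ⌈3372/242⌉=14 ⌈3565/242⌉=15 ⌈3758/242⌉=16
  n=20: ⌈3951/242⌉=17
s_n = t_(n+1) − t_n for n = 0 … 19 gives
prefix = 10111101111011110111
slide a length-9 window over [0..8] … [11..19] (12 windows); first occurrence of each distinct factor:
  [  0..  8] 101111011
  [  1..  9] 011110111
  [  2.. 10] 111101111
  [  3.. 11] 111011110
  [  4.. 12] 110111101
  (the other 7 windows repeat one of these)
distinct factors: {011110111, 101111011, 110111101, 111011110, 111101111}
count = 5  (Sturmian bound for length 9 is 10)

5


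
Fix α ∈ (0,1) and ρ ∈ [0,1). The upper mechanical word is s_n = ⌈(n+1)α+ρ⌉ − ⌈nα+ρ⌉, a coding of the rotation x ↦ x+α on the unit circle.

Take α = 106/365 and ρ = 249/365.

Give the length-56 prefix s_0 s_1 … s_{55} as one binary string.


n=0: ⌈(1·106+249)/365⌉ − ⌈(0·106+249)/365⌉ = ⌈355/365⌉ − ⌈249/365⌉ = 1 − 1 = 0
n=1: ⌈(2·106+249)/365⌉ − ⌈(1·106+249)/365⌉ = ⌈461/365⌉ − ⌈355/365⌉ = 2 − 1 = 1
n=2: ⌈(3·106+249)/365⌉ − ⌈(2·106+249)/365⌉ = ⌈567/365⌉ − ⌈461/365⌉ = 2 − 2 = 0
n=3: ⌈(4·106+249)/365⌉ − ⌈(3·106+249)/365⌉ = ⌈673/365⌉ − ⌈567/365⌉ = 2 − 2 = 0
n=4: ⌈(5·106+249)/365⌉ − ⌈(4·106+249)/365⌉ = ⌈779/365⌉ − ⌈673/365⌉ = 3 − 2 = 1
n=5: ⌈(6·106+249)/365⌉ − ⌈(5·106+249)/365⌉ = ⌈885/365⌉ − ⌈779/365⌉ = 3 − 3 = 0
n=6: ⌈(7·106+249)/365⌉ − ⌈(6·106+249)/365⌉ = ⌈991/365⌉ − ⌈885/365⌉ = 3 − 3 = 0
n=7: ⌈(8·106+249)/365⌉ − ⌈(7·106+249)/365⌉ = ⌈1097/365⌉ − ⌈991/365⌉ = 4 − 3 = 1
n=8: ⌈(9·106+249)/365⌉ − ⌈(8·106+249)/365⌉ = ⌈1203/365⌉ − ⌈1097/365⌉ = 4 − 4 = 0
n=9: ⌈(10·106+249)/365⌉ − ⌈(9·106+249)/365⌉ = ⌈1309/365⌉ − ⌈1203/365⌉ = 4 − 4 = 0
n=10: ⌈(11·106+249)/365⌉ − ⌈(10·106+249)/365⌉ = ⌈1415/365⌉ − ⌈1309/365⌉ = 4 − 4 = 0
n=11: ⌈(12·106+249)/365⌉ − ⌈(11·106+249)/365⌉ = ⌈1521/365⌉ − ⌈1415/365⌉ = 5 − 4 = 1
n=12: ⌈(13·106+249)/365⌉ − ⌈(12·106+249)/365⌉ = ⌈1627/365⌉ − ⌈1521/365⌉ = 5 − 5 = 0
n=13: ⌈(14·106+249)/365⌉ − ⌈(13·106+249)/365⌉ = ⌈1733/365⌉ − ⌈1627/365⌉ = 5 − 5 = 0
n=14: ⌈(15·106+249)/365⌉ − ⌈(14·106+249)/365⌉ = ⌈1839/365⌉ − ⌈1733/365⌉ = 6 − 5 = 1
n=15: ⌈(16·106+249)/365⌉ − ⌈(15·106+249)/365⌉ = ⌈1945/365⌉ − ⌈1839/365⌉ = 6 − 6 = 0
n=16: ⌈(17·106+249)/365⌉ − ⌈(16·106+249)/365⌉ = ⌈2051/365⌉ − ⌈1945/365⌉ = 6 − 6 = 0
n=17: ⌈(18·106+249)/365⌉ − ⌈(17·106+249)/365⌉ = ⌈2157/365⌉ − ⌈2051/365⌉ = 6 − 6 = 0
n=18: ⌈(19·106+249)/365⌉ − ⌈(18·106+249)/365⌉ = ⌈2263/365⌉ − ⌈2157/365⌉ = 7 − 6 = 1
n=19: ⌈(20·106+249)/365⌉ − ⌈(19·106+249)/365⌉ = ⌈2369/365⌉ − ⌈2263/365⌉ = 7 − 7 = 0
n=20: ⌈(21·106+249)/365⌉ − ⌈(20·106+249)/365⌉ = ⌈2475/365⌉ − ⌈2369/365⌉ = 7 − 7 = 0
n=21: ⌈(22·106+249)/365⌉ − ⌈(21·106+249)/365⌉ = ⌈2581/365⌉ − ⌈2475/365⌉ = 8 − 7 = 1
n=22: ⌈(23·106+249)/365⌉ − ⌈(22·106+249)/365⌉ = ⌈2687/365⌉ − ⌈2581/365⌉ = 8 − 8 = 0
n=23: ⌈(24·106+249)/365⌉ − ⌈(23·106+249)/365⌉ = ⌈2793/365⌉ − ⌈2687/365⌉ = 8 − 8 = 0
n=24: ⌈(25·106+249)/365⌉ − ⌈(24·106+249)/365⌉ = ⌈2899/365⌉ − ⌈2793/365⌉ = 8 − 8 = 0
n=25: ⌈(26·106+249)/365⌉ − ⌈(25·106+249)/365⌉ = ⌈3005/365⌉ − ⌈2899/365⌉ = 9 − 8 = 1
n=26: ⌈(27·106+249)/365⌉ − ⌈(26·106+249)/365⌉ = ⌈3111/365⌉ − ⌈3005/365⌉ = 9 − 9 = 0
n=27: ⌈(28·106+249)/365⌉ − ⌈(27·106+249)/365⌉ = ⌈3217/365⌉ − ⌈3111/365⌉ = 9 − 9 = 0
n=28: ⌈(29·106+249)/365⌉ − ⌈(28·106+249)/365⌉ = ⌈3323/365⌉ − ⌈3217/365⌉ = 10 − 9 = 1
n=29: ⌈(30·106+249)/365⌉ − ⌈(29·106+249)/365⌉ = ⌈3429/365⌉ − ⌈3323/365⌉ = 10 − 10 = 0
n=30: ⌈(31·106+249)/365⌉ − ⌈(30·106+249)/365⌉ = ⌈3535/365⌉ − ⌈3429/365⌉ = 10 − 10 = 0
n=31: ⌈(32·106+249)/365⌉ − ⌈(31·106+249)/365⌉ = ⌈3641/365⌉ − ⌈3535/365⌉ = 10 − 10 = 0
n=32: ⌈(33·106+249)/365⌉ − ⌈(32·106+249)/365⌉ = ⌈3747/365⌉ − ⌈3641/365⌉ = 11 − 10 = 1
n=33: ⌈(34·106+249)/365⌉ − ⌈(33·106+249)/365⌉ = ⌈3853/365⌉ − ⌈3747/365⌉ = 11 − 11 = 0
n=34: ⌈(35·106+249)/365⌉ − ⌈(34·106+249)/365⌉ = ⌈3959/365⌉ − ⌈3853/365⌉ = 11 − 11 = 0
n=35: ⌈(36·106+249)/365⌉ − ⌈(35·106+249)/365⌉ = ⌈4065/365⌉ − ⌈3959/365⌉ = 12 − 11 = 1
n=36: ⌈(37·106+249)/365⌉ − ⌈(36·106+249)/365⌉ = ⌈4171/365⌉ − ⌈4065/365⌉ = 12 − 12 = 0
n=37: ⌈(38·106+249)/365⌉ − ⌈(37·106+249)/365⌉ = ⌈4277/365⌉ − ⌈4171/365⌉ = 12 − 12 = 0
n=38: ⌈(39·106+249)/365⌉ − ⌈(38·106+249)/365⌉ = ⌈4383/365⌉ − ⌈4277/365⌉ = 13 − 12 = 1
n=39: ⌈(40·106+249)/365⌉ − ⌈(39·106+249)/365⌉ = ⌈4489/365⌉ − ⌈4383/365⌉ = 13 − 13 = 0
n=40: ⌈(41·106+249)/365⌉ − ⌈(40·106+249)/365⌉ = ⌈4595/365⌉ − ⌈4489/365⌉ = 13 − 13 = 0
n=41: ⌈(42·106+249)/365⌉ − ⌈(41·106+249)/365⌉ = ⌈4701/365⌉ − ⌈4595/365⌉ = 13 − 13 = 0
n=42: ⌈(43·106+249)/365⌉ − ⌈(42·106+249)/365⌉ = ⌈4807/365⌉ − ⌈4701/365⌉ = 14 − 13 = 1
n=43: ⌈(44·106+249)/365⌉ − ⌈(43·106+249)/365⌉ = ⌈4913/365⌉ − ⌈4807/365⌉ = 14 − 14 = 0
n=44: ⌈(45·106+249)/365⌉ − ⌈(44·106+249)/365⌉ = ⌈5019/365⌉ − ⌈4913/365⌉ = 14 − 14 = 0
n=45: ⌈(46·106+249)/365⌉ − ⌈(45·106+249)/365⌉ = ⌈5125/365⌉ − ⌈5019/365⌉ = 15 − 14 = 1
n=46: ⌈(47·106+249)/365⌉ − ⌈(46·106+249)/365⌉ = ⌈5231/365⌉ − ⌈5125/365⌉ = 15 − 15 = 0
n=47: ⌈(48·106+249)/365⌉ − ⌈(47·106+249)/365⌉ = ⌈5337/365⌉ − ⌈5231/365⌉ = 15 − 15 = 0
n=48: ⌈(49·106+249)/365⌉ − ⌈(48·106+249)/365⌉ = ⌈5443/365⌉ − ⌈5337/365⌉ = 15 − 15 = 0
n=49: ⌈(50·106+249)/365⌉ − ⌈(49·106+249)/365⌉ = ⌈5549/365⌉ − ⌈5443/365⌉ = 16 − 15 = 1
n=50: ⌈(51·106+249)/365⌉ − ⌈(50·106+249)/365⌉ = ⌈5655/365⌉ − ⌈5549/365⌉ = 16 − 16 = 0
n=51: ⌈(52·106+249)/365⌉ − ⌈(51·106+249)/365⌉ = ⌈5761/365⌉ − ⌈5655/365⌉ = 16 − 16 = 0
n=52: ⌈(53·106+249)/365⌉ − ⌈(52·106+249)/365⌉ = ⌈5867/365⌉ − ⌈5761/365⌉ = 17 − 16 = 1
n=53: ⌈(54·106+249)/365⌉ − ⌈(53·106+249)/365⌉ = ⌈5973/365⌉ − ⌈5867/365⌉ = 17 − 17 = 0
n=54: ⌈(55·106+249)/365⌉ − ⌈(54·106+249)/365⌉ = ⌈6079/365⌉ − ⌈5973/365⌉ = 17 − 17 = 0
n=55: ⌈(56·106+249)/365⌉ − ⌈(55·106+249)/365⌉ = ⌈6185/365⌉ − ⌈6079/365⌉ = 17 − 17 = 0

01001001000100100010010001001000100100100010010001001000


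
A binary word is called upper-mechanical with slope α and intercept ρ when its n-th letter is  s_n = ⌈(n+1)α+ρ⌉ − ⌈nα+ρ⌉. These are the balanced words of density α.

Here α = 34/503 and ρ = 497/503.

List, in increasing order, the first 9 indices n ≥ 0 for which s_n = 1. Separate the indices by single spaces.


n=0: ⌈531/503⌉−⌈497/503⌉ = 2−1 = 1  ← one
n=1: ⌈565/503⌉−⌈531/503⌉ = 2−2 = 0
n=2: ⌈599/503⌉−⌈565/503⌉ = 2−2 = 0
  …
n=14: ⌈1007/503⌉−⌈973/503⌉ = 3−2 = 1  ← one
n=15: ⌈1041/503⌉−⌈1007/503⌉ = 3−3 = 0
n=16: ⌈1075/503⌉−⌈1041/503⌉ = 3−3 = 0
  …
n=29: ⌈1517/503⌉−⌈1483/503⌉ = 4−3 = 1  ← one
n=30: ⌈1551/503⌉−⌈1517/503⌉ = 4−4 = 0
n=31: ⌈1585/503⌉−⌈1551/503⌉ = 4−4 = 0
  …
n=44: ⌈2027/503⌉−⌈1993/503⌉ = 5−4 = 1  ← one
n=45: ⌈2061/503⌉−⌈2027/503⌉ = 5−5 = 0
n=46: ⌈2095/503⌉−⌈2061/503⌉ = 5−5 = 0
  …
n=59: ⌈2537/503⌉−⌈2503/503⌉ = 6−5 = 1  ← one
n=60: ⌈2571/503⌉−⌈2537/503⌉ = 6−6 = 0
n=61: ⌈2605/503⌉−⌈2571/503⌉ = 6−6 = 0
  …
n=74: ⌈3047/503⌉−⌈3013/503⌉ = 7−6 = 1  ← one
n=75: ⌈3081/503⌉−⌈3047/503⌉ = 7−7 = 0
n=76: ⌈3115/503⌉−⌈3081/503⌉ = 7−7 = 0
  …
n=88: ⌈3523/503⌉−⌈3489/503⌉ = 8−7 = 1  ← one
n=89: ⌈3557/503⌉−⌈3523/503⌉ = 8−8 = 0
n=90: ⌈3591/503⌉−⌈3557/503⌉ = 8−8 = 0
  …
n=103: ⌈4033/503⌉−⌈3999/503⌉ = 9−8 = 1  ← one
n=104: ⌈4067/503⌉−⌈4033/503⌉ = 9−9 = 0
n=105: ⌈4101/503⌉−⌈4067/503⌉ = 9−9 = 0
  …
n=118: ⌈4543/503⌉−⌈4509/503⌉ = 10−9 = 1  ← one
positions of the first 9 ones: 0 14 29 44 59 74 88 103 118

0 14 29 44 59 74 88 103 118


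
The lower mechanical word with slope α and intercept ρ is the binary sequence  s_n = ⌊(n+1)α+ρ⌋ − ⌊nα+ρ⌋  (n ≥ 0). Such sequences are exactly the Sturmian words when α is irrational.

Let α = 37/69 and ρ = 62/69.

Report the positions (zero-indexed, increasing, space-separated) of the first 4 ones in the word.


0 2 3 5

n=0: ⌊99/69⌋−⌊62/69⌋ = 1−0 = 1  ← one
n=1: ⌊136/69⌋−⌊99/69⌋ = 1−1 = 0
n=2: ⌊173/69⌋−⌊136/69⌋ = 2−1 = 1  ← one
n=3: ⌊210/69⌋−⌊173/69⌋ = 3−2 = 1  ← one
n=4: ⌊247/69⌋−⌊210/69⌋ = 3−3 = 0
n=5: ⌊284/69⌋−⌊247/69⌋ = 4−3 = 1  ← one
positions of the first 4 ones: 0 2 3 5


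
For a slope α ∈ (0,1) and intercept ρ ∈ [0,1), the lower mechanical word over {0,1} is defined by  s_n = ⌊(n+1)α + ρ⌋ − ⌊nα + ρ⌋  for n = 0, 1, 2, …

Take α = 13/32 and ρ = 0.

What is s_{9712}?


0

(n+1)α + ρ = (9713·13) / 32 = 126269/32
nα + ρ     = (9712·13) / 32 = 126256/32
⌊126269/32⌋ = 3945,  ⌊126256/32⌋ = 3945
s_{9712} = 3945 − 3945 = 0


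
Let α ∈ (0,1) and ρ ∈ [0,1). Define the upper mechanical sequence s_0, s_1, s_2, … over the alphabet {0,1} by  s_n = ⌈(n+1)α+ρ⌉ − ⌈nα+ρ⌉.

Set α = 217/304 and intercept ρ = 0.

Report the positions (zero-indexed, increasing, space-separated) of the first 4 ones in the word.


n=0: ⌈217/304⌉−⌈0/304⌉ = 1−0 = 1  ← one
n=1: ⌈434/304⌉−⌈217/304⌉ = 2−1 = 1  ← one
n=2: ⌈651/304⌉−⌈434/304⌉ = 3−2 = 1  ← one
n=3: ⌈868/304⌉−⌈651/304⌉ = 3−3 = 0
n=4: ⌈1085/304⌉−⌈868/304⌉ = 4−3 = 1  ← one
positions of the first 4 ones: 0 1 2 4

0 1 2 4


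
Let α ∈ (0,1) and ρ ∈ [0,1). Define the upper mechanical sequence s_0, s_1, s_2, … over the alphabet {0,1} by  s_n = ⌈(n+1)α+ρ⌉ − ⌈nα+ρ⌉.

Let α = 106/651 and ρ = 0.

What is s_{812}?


0

(n+1)α + ρ = (813·106) / 651 = 86178/651
nα + ρ     = (812·106) / 651 = 86072/651
⌈86178/651⌉ = 133,  ⌈86072/651⌉ = 133
s_{812} = 133 − 133 = 0


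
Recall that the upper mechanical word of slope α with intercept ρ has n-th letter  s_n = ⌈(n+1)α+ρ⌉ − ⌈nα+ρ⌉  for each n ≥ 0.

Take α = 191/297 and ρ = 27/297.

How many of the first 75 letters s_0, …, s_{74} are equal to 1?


48

#1s = Σ_{n=0}^{74} s_n = Σ_{n=0}^{74} (⌈(n+1)α+ρ⌉ − ⌈nα+ρ⌉)
the sum telescopes: every ⌈nα+ρ⌉ with 0 < n < 75 appears once with + and once with −, leaving ⌈75α+ρ⌉ − ⌈0·α+ρ⌉
75α + ρ = (75·191 + 27) / 297 = 14352/297
ρ = 27/297
⌈14352/297⌉ = 49,  ⌈27/297⌉ = 1
#1s = 49 − 1 = 48


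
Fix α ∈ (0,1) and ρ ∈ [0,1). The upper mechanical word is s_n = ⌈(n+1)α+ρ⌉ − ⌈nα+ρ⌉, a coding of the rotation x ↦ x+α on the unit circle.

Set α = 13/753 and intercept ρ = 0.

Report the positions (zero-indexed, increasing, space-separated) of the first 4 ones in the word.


0 57 115 173

n=0: ⌈13/753⌉−⌈0/753⌉ = 1−0 = 1  ← one
n=1: ⌈26/753⌉−⌈13/753⌉ = 1−1 = 0
n=2: ⌈39/753⌉−⌈26/753⌉ = 1−1 = 0
  …
n=57: ⌈754/753⌉−⌈741/753⌉ = 2−1 = 1  ← one
n=58: ⌈767/753⌉−⌈754/753⌉ = 2−2 = 0
n=59: ⌈780/753⌉−⌈767/753⌉ = 2−2 = 0
  …
n=115: ⌈1508/753⌉−⌈1495/753⌉ = 3−2 = 1  ← one
n=116: ⌈1521/753⌉−⌈1508/753⌉ = 3−3 = 0
n=117: ⌈1534/753⌉−⌈1521/753⌉ = 3−3 = 0
  …
n=173: ⌈2262/753⌉−⌈2249/753⌉ = 4−3 = 1  ← one
positions of the first 4 ones: 0 57 115 173


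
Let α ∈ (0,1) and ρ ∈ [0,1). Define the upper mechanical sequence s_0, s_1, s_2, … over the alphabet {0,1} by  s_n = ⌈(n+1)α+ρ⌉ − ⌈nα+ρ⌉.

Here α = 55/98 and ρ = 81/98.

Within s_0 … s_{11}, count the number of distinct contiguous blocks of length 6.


5

t_n = ⌈(n·55+81)/98⌉ for n = 0 … 12:
  n=0…9: ⌈81/98⌉=1 ⌈136/98⌉=2 ⌈191/98⌉=2 ⌈246/98⌉=3 ⌈301/98⌉=4 ⌈356/98⌉=4 ⌈411/98⌉=5 ⌈466/98⌉=5 ⌈521/98⌉=6 ⌈576/98⌉=6
  n=10…12: ⌈631/98⌉=7 ⌈686/98⌉=7 ⌈741/98⌉=8
s_n = t_(n+1) − t_n for n = 0 … 11 gives
prefix = 101101010101
slide a length-6 window over [0..5] … [6..11] (7 windows); first occurrence of each distinct factor:
  [  0..  5] 101101
  [  1..  6] 011010
  [  2..  7] 110101
  [  3..  8] 101010
  [  4..  9] 010101
  (the other 2 windows repeat one of these)
distinct factors: {010101, 011010, 101010, 101101, 110101}
count = 5  (Sturmian bound for length 6 is 7)


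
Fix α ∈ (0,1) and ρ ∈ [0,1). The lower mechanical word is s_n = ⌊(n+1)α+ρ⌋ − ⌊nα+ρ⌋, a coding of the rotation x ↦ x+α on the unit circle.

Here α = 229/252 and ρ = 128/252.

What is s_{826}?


1

(n+1)α + ρ = (827·229 + 128) / 252 = 189511/252
nα + ρ     = (826·229 + 128) / 252 = 189282/252
⌊189511/252⌋ = 752,  ⌊189282/252⌋ = 751
s_{826} = 752 − 751 = 1


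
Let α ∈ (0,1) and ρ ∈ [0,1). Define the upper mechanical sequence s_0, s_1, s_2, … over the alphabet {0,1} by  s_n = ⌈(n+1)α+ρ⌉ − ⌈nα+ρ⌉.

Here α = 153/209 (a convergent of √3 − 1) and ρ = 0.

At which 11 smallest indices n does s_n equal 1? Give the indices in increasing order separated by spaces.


0 1 2 4 5 6 8 9 10 12 13

n=0: ⌈153/209⌉−⌈0/209⌉ = 1−0 = 1  ← one
n=1: ⌈306/209⌉−⌈153/209⌉ = 2−1 = 1  ← one
n=2: ⌈459/209⌉−⌈306/209⌉ = 3−2 = 1  ← one
n=3: ⌈612/209⌉−⌈459/209⌉ = 3−3 = 0
n=4: ⌈765/209⌉−⌈612/209⌉ = 4−3 = 1  ← one
n=5: ⌈918/209⌉−⌈765/209⌉ = 5−4 = 1  ← one
n=6: ⌈1071/209⌉−⌈918/209⌉ = 6−5 = 1  ← one
n=7: ⌈1224/209⌉−⌈1071/209⌉ = 6−6 = 0
n=8: ⌈1377/209⌉−⌈1224/209⌉ = 7−6 = 1  ← one
n=9: ⌈1530/209⌉−⌈1377/209⌉ = 8−7 = 1  ← one
n=10: ⌈1683/209⌉−⌈1530/209⌉ = 9−8 = 1  ← one
n=11: ⌈1836/209⌉−⌈1683/209⌉ = 9−9 = 0
n=12: ⌈1989/209⌉−⌈1836/209⌉ = 10−9 = 1  ← one
n=13: ⌈2142/209⌉−⌈1989/209⌉ = 11−10 = 1  ← one
positions of the first 11 ones: 0 1 2 4 5 6 8 9 10 12 13


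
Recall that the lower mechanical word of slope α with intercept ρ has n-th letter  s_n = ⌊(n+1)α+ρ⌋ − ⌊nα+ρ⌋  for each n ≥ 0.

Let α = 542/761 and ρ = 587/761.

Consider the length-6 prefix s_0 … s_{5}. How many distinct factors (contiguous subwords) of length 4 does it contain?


3

t_n = ⌊(n·542+587)/761⌋ for n = 0 … 6:
  n=0…6: ⌊587/761⌋=0 ⌊1129/761⌋=1 ⌊1671/761⌋=2 ⌊2213/761⌋=2 ⌊2755/761⌋=3 ⌊3297/761⌋=4 ⌊3839/761⌋=5
s_n = t_(n+1) − t_n for n = 0 … 5 gives
prefix = 110111
slide a length-4 window over [0..3] … [2..5] (3 windows); first occurrence of each distinct factor:
  [  0..  3] 1101
  [  1..  4] 1011
  [  2..  5] 0111
distinct factors: {0111, 1011, 1101}
count = 3  (Sturmian bound for length 4 is 5)


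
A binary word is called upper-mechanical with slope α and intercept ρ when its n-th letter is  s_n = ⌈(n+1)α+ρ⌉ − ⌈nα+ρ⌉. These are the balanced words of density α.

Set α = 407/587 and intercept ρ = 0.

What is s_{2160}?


1

(n+1)α + ρ = (2161·407) / 587 = 879527/587
nα + ρ     = (2160·407) / 587 = 879120/587
⌈879527/587⌉ = 1499,  ⌈879120/587⌉ = 1498
s_{2160} = 1499 − 1498 = 1


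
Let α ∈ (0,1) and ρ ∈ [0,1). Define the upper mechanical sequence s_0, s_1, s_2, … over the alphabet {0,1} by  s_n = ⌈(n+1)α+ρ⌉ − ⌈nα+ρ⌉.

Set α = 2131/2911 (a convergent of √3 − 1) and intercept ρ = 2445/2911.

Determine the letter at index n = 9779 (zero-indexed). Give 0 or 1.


(n+1)α + ρ = (9780·2131 + 2445) / 2911 = 20843625/2911
nα + ρ     = (9779·2131 + 2445) / 2911 = 20841494/2911
⌈20843625/2911⌉ = 7161,  ⌈20841494/2911⌉ = 7160
s_{9779} = 7161 − 7160 = 1

1


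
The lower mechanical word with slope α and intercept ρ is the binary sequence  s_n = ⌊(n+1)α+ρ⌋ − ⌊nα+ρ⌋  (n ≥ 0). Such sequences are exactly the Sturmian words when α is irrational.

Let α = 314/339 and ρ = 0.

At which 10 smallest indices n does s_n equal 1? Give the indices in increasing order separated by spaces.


n=0: ⌊314/339⌋−⌊0/339⌋ = 0−0 = 0
n=1: ⌊628/339⌋−⌊314/339⌋ = 1−0 = 1  ← one
n=2: ⌊942/339⌋−⌊628/339⌋ = 2−1 = 1  ← one
n=3: ⌊1256/339⌋−⌊942/339⌋ = 3−2 = 1  ← one
n=4: ⌊1570/339⌋−⌊1256/339⌋ = 4−3 = 1  ← one
n=5: ⌊1884/339⌋−⌊1570/339⌋ = 5−4 = 1  ← one
n=6: ⌊2198/339⌋−⌊1884/339⌋ = 6−5 = 1  ← one
n=7: ⌊2512/339⌋−⌊2198/339⌋ = 7−6 = 1  ← one
n=8: ⌊2826/339⌋−⌊2512/339⌋ = 8−7 = 1  ← one
n=9: ⌊3140/339⌋−⌊2826/339⌋ = 9−8 = 1  ← one
n=10: ⌊3454/339⌋−⌊3140/339⌋ = 10−9 = 1  ← one
positions of the first 10 ones: 1 2 3 4 5 6 7 8 9 10

1 2 3 4 5 6 7 8 9 10


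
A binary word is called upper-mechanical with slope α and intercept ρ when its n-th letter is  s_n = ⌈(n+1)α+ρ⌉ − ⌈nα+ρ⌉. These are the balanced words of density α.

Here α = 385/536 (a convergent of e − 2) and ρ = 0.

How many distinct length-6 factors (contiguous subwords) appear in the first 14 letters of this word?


7

t_n = ⌈(n·385)/536⌉ for n = 0 … 14:
  n=0…9: ⌈0/536⌉=0 ⌈385/536⌉=1 ⌈770/536⌉=2 ⌈1155/536⌉=3 ⌈1540/536⌉=3 ⌈1925/536⌉=4 ⌈2310/536⌉=5 ⌈2695/536⌉=6 ⌈3080/536⌉=6 ⌈3465/536⌉=7
  n=10…14: ⌈3850/536⌉=8 ⌈4235/536⌉=8 ⌈4620/536⌉=9 ⌈5005/536⌉=10 ⌈5390/536⌉=11
s_n = t_(n+1) − t_n for n = 0 … 13 gives
prefix = 11101110110111
slide a length-6 window over [0..5] … [8..13] (9 windows); first occurrence of each distinct factor:
  [  0..  5] 111011
  [  1..  6] 110111
  [  2..  7] 101110
  [  3..  8] 011101
  [  5.. 10] 110110
  [  6.. 11] 101101
  [  7.. 12] 011011
  (the other 2 windows repeat one of these)
distinct factors: {011011, 011101, 101101, 101110, 110110, 110111, 111011}
count = 7  (Sturmian bound for length 6 is 7)


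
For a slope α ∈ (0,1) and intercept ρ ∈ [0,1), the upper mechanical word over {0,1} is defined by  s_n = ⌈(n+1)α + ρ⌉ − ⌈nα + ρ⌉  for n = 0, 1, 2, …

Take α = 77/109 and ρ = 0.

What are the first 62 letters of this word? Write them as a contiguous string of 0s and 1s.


11101101110110111011011011101101110110110111011011101101101110

n=0: ⌈(1·77)/109⌉ − ⌈(0·77)/109⌉ = ⌈77/109⌉ − ⌈0/109⌉ = 1 − 0 = 1
n=1: ⌈(2·77)/109⌉ − ⌈(1·77)/109⌉ = ⌈154/109⌉ − ⌈77/109⌉ = 2 − 1 = 1
n=2: ⌈(3·77)/109⌉ − ⌈(2·77)/109⌉ = ⌈231/109⌉ − ⌈154/109⌉ = 3 − 2 = 1
n=3: ⌈(4·77)/109⌉ − ⌈(3·77)/109⌉ = ⌈308/109⌉ − ⌈231/109⌉ = 3 − 3 = 0
n=4: ⌈(5·77)/109⌉ − ⌈(4·77)/109⌉ = ⌈385/109⌉ − ⌈308/109⌉ = 4 − 3 = 1
n=5: ⌈(6·77)/109⌉ − ⌈(5·77)/109⌉ = ⌈462/109⌉ − ⌈385/109⌉ = 5 − 4 = 1
n=6: ⌈(7·77)/109⌉ − ⌈(6·77)/109⌉ = ⌈539/109⌉ − ⌈462/109⌉ = 5 − 5 = 0
n=7: ⌈(8·77)/109⌉ − ⌈(7·77)/109⌉ = ⌈616/109⌉ − ⌈539/109⌉ = 6 − 5 = 1
n=8: ⌈(9·77)/109⌉ − ⌈(8·77)/109⌉ = ⌈693/109⌉ − ⌈616/109⌉ = 7 − 6 = 1
n=9: ⌈(10·77)/109⌉ − ⌈(9·77)/109⌉ = ⌈770/109⌉ − ⌈693/109⌉ = 8 − 7 = 1
n=10: ⌈(11·77)/109⌉ − ⌈(10·77)/109⌉ = ⌈847/109⌉ − ⌈770/109⌉ = 8 − 8 = 0
n=11: ⌈(12·77)/109⌉ − ⌈(11·77)/109⌉ = ⌈924/109⌉ − ⌈847/109⌉ = 9 − 8 = 1
n=12: ⌈(13·77)/109⌉ − ⌈(12·77)/109⌉ = ⌈1001/109⌉ − ⌈924/109⌉ = 10 − 9 = 1
n=13: ⌈(14·77)/109⌉ − ⌈(13·77)/109⌉ = ⌈1078/109⌉ − ⌈1001/109⌉ = 10 − 10 = 0
n=14: ⌈(15·77)/109⌉ − ⌈(14·77)/109⌉ = ⌈1155/109⌉ − ⌈1078/109⌉ = 11 − 10 = 1
n=15: ⌈(16·77)/109⌉ − ⌈(15·77)/109⌉ = ⌈1232/109⌉ − ⌈1155/109⌉ = 12 − 11 = 1
n=16: ⌈(17·77)/109⌉ − ⌈(16·77)/109⌉ = ⌈1309/109⌉ − ⌈1232/109⌉ = 13 − 12 = 1
n=17: ⌈(18·77)/109⌉ − ⌈(17·77)/109⌉ = ⌈1386/109⌉ − ⌈1309/109⌉ = 13 − 13 = 0
n=18: ⌈(19·77)/109⌉ − ⌈(18·77)/109⌉ = ⌈1463/109⌉ − ⌈1386/109⌉ = 14 − 13 = 1
n=19: ⌈(20·77)/109⌉ − ⌈(19·77)/109⌉ = ⌈1540/109⌉ − ⌈1463/109⌉ = 15 − 14 = 1
n=20: ⌈(21·77)/109⌉ − ⌈(20·77)/109⌉ = ⌈1617/109⌉ − ⌈1540/109⌉ = 15 − 15 = 0
n=21: ⌈(22·77)/109⌉ − ⌈(21·77)/109⌉ = ⌈1694/109⌉ − ⌈1617/109⌉ = 16 − 15 = 1
n=22: ⌈(23·77)/109⌉ − ⌈(22·77)/109⌉ = ⌈1771/109⌉ − ⌈1694/109⌉ = 17 − 16 = 1
n=23: ⌈(24·77)/109⌉ − ⌈(23·77)/109⌉ = ⌈1848/109⌉ − ⌈1771/109⌉ = 17 − 17 = 0
n=24: ⌈(25·77)/109⌉ − ⌈(24·77)/109⌉ = ⌈1925/109⌉ − ⌈1848/109⌉ = 18 − 17 = 1
n=25: ⌈(26·77)/109⌉ − ⌈(25·77)/109⌉ = ⌈2002/109⌉ − ⌈1925/109⌉ = 19 − 18 = 1
n=26: ⌈(27·77)/109⌉ − ⌈(26·77)/109⌉ = ⌈2079/109⌉ − ⌈2002/109⌉ = 20 − 19 = 1
n=27: ⌈(28·77)/109⌉ − ⌈(27·77)/109⌉ = ⌈2156/109⌉ − ⌈2079/109⌉ = 20 − 20 = 0
n=28: ⌈(29·77)/109⌉ − ⌈(28·77)/109⌉ = ⌈2233/109⌉ − ⌈2156/109⌉ = 21 − 20 = 1
n=29: ⌈(30·77)/109⌉ − ⌈(29·77)/109⌉ = ⌈2310/109⌉ − ⌈2233/109⌉ = 22 − 21 = 1
n=30: ⌈(31·77)/109⌉ − ⌈(30·77)/109⌉ = ⌈2387/109⌉ − ⌈2310/109⌉ = 22 − 22 = 0
n=31: ⌈(32·77)/109⌉ − ⌈(31·77)/109⌉ = ⌈2464/109⌉ − ⌈2387/109⌉ = 23 − 22 = 1
n=32: ⌈(33·77)/109⌉ − ⌈(32·77)/109⌉ = ⌈2541/109⌉ − ⌈2464/109⌉ = 24 − 23 = 1
n=33: ⌈(34·77)/109⌉ − ⌈(33·77)/109⌉ = ⌈2618/109⌉ − ⌈2541/109⌉ = 25 − 24 = 1
n=34: ⌈(35·77)/109⌉ − ⌈(34·77)/109⌉ = ⌈2695/109⌉ − ⌈2618/109⌉ = 25 − 25 = 0
n=35: ⌈(36·77)/109⌉ − ⌈(35·77)/109⌉ = ⌈2772/109⌉ − ⌈2695/109⌉ = 26 − 25 = 1
n=36: ⌈(37·77)/109⌉ − ⌈(36·77)/109⌉ = ⌈2849/109⌉ − ⌈2772/109⌉ = 27 − 26 = 1
n=37: ⌈(38·77)/109⌉ − ⌈(37·77)/109⌉ = ⌈2926/109⌉ − ⌈2849/109⌉ = 27 − 27 = 0
n=38: ⌈(39·77)/109⌉ − ⌈(38·77)/109⌉ = ⌈3003/109⌉ − ⌈2926/109⌉ = 28 − 27 = 1
n=39: ⌈(40·77)/109⌉ − ⌈(39·77)/109⌉ = ⌈3080/109⌉ − ⌈3003/109⌉ = 29 − 28 = 1
n=40: ⌈(41·77)/109⌉ − ⌈(40·77)/109⌉ = ⌈3157/109⌉ − ⌈3080/109⌉ = 29 − 29 = 0
n=41: ⌈(42·77)/109⌉ − ⌈(41·77)/109⌉ = ⌈3234/109⌉ − ⌈3157/109⌉ = 30 − 29 = 1
n=42: ⌈(43·77)/109⌉ − ⌈(42·77)/109⌉ = ⌈3311/109⌉ − ⌈3234/109⌉ = 31 − 30 = 1
n=43: ⌈(44·77)/109⌉ − ⌈(43·77)/109⌉ = ⌈3388/109⌉ − ⌈3311/109⌉ = 32 − 31 = 1
n=44: ⌈(45·77)/109⌉ − ⌈(44·77)/109⌉ = ⌈3465/109⌉ − ⌈3388/109⌉ = 32 − 32 = 0
n=45: ⌈(46·77)/109⌉ − ⌈(45·77)/109⌉ = ⌈3542/109⌉ − ⌈3465/109⌉ = 33 − 32 = 1
n=46: ⌈(47·77)/109⌉ − ⌈(46·77)/109⌉ = ⌈3619/109⌉ − ⌈3542/109⌉ = 34 − 33 = 1
n=47: ⌈(48·77)/109⌉ − ⌈(47·77)/109⌉ = ⌈3696/109⌉ − ⌈3619/109⌉ = 34 − 34 = 0
n=48: ⌈(49·77)/109⌉ − ⌈(48·77)/109⌉ = ⌈3773/109⌉ − ⌈3696/109⌉ = 35 − 34 = 1
n=49: ⌈(50·77)/109⌉ − ⌈(49·77)/109⌉ = ⌈3850/109⌉ − ⌈3773/109⌉ = 36 − 35 = 1
n=50: ⌈(51·77)/109⌉ − ⌈(50·77)/109⌉ = ⌈3927/109⌉ − ⌈3850/109⌉ = 37 − 36 = 1
n=51: ⌈(52·77)/109⌉ − ⌈(51·77)/109⌉ = ⌈4004/109⌉ − ⌈3927/109⌉ = 37 − 37 = 0
n=52: ⌈(53·77)/109⌉ − ⌈(52·77)/109⌉ = ⌈4081/109⌉ − ⌈4004/109⌉ = 38 − 37 = 1
n=53: ⌈(54·77)/109⌉ − ⌈(53·77)/109⌉ = ⌈4158/109⌉ − ⌈4081/109⌉ = 39 − 38 = 1
n=54: ⌈(55·77)/109⌉ − ⌈(54·77)/109⌉ = ⌈4235/109⌉ − ⌈4158/109⌉ = 39 − 39 = 0
n=55: ⌈(56·77)/109⌉ − ⌈(55·77)/109⌉ = ⌈4312/109⌉ − ⌈4235/109⌉ = 40 − 39 = 1
n=56: ⌈(57·77)/109⌉ − ⌈(56·77)/109⌉ = ⌈4389/109⌉ − ⌈4312/109⌉ = 41 − 40 = 1
n=57: ⌈(58·77)/109⌉ − ⌈(57·77)/109⌉ = ⌈4466/109⌉ − ⌈4389/109⌉ = 41 − 41 = 0
n=58: ⌈(59·77)/109⌉ − ⌈(58·77)/109⌉ = ⌈4543/109⌉ − ⌈4466/109⌉ = 42 − 41 = 1
n=59: ⌈(60·77)/109⌉ − ⌈(59·77)/109⌉ = ⌈4620/109⌉ − ⌈4543/109⌉ = 43 − 42 = 1
n=60: ⌈(61·77)/109⌉ − ⌈(60·77)/109⌉ = ⌈4697/109⌉ − ⌈4620/109⌉ = 44 − 43 = 1
n=61: ⌈(62·77)/109⌉ − ⌈(61·77)/109⌉ = ⌈4774/109⌉ − ⌈4697/109⌉ = 44 − 44 = 0


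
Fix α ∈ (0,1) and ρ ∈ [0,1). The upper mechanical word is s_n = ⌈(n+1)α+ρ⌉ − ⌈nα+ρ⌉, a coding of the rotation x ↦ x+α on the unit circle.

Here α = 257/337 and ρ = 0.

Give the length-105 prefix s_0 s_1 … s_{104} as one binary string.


111101110111011101111011101110111011101111011101110111011101111011101110111011110111011101110111011110111

n=0: ⌈(1·257)/337⌉ − ⌈(0·257)/337⌉ = ⌈257/337⌉ − ⌈0/337⌉ = 1 − 0 = 1
n=1: ⌈(2·257)/337⌉ − ⌈(1·257)/337⌉ = ⌈514/337⌉ − ⌈257/337⌉ = 2 − 1 = 1
n=2: ⌈(3·257)/337⌉ − ⌈(2·257)/337⌉ = ⌈771/337⌉ − ⌈514/337⌉ = 3 − 2 = 1
n=3: ⌈(4·257)/337⌉ − ⌈(3·257)/337⌉ = ⌈1028/337⌉ − ⌈771/337⌉ = 4 − 3 = 1
n=4: ⌈(5·257)/337⌉ − ⌈(4·257)/337⌉ = ⌈1285/337⌉ − ⌈1028/337⌉ = 4 − 4 = 0
n=5: ⌈(6·257)/337⌉ − ⌈(5·257)/337⌉ = ⌈1542/337⌉ − ⌈1285/337⌉ = 5 − 4 = 1
n=6: ⌈(7·257)/337⌉ − ⌈(6·257)/337⌉ = ⌈1799/337⌉ − ⌈1542/337⌉ = 6 − 5 = 1
n=7: ⌈(8·257)/337⌉ − ⌈(7·257)/337⌉ = ⌈2056/337⌉ − ⌈1799/337⌉ = 7 − 6 = 1
n=8: ⌈(9·257)/337⌉ − ⌈(8·257)/337⌉ = ⌈2313/337⌉ − ⌈2056/337⌉ = 7 − 7 = 0
n=9: ⌈(10·257)/337⌉ − ⌈(9·257)/337⌉ = ⌈2570/337⌉ − ⌈2313/337⌉ = 8 − 7 = 1
n=10: ⌈(11·257)/337⌉ − ⌈(10·257)/337⌉ = ⌈2827/337⌉ − ⌈2570/337⌉ = 9 − 8 = 1
n=11: ⌈(12·257)/337⌉ − ⌈(11·257)/337⌉ = ⌈3084/337⌉ − ⌈2827/337⌉ = 10 − 9 = 1
n=12: ⌈(13·257)/337⌉ − ⌈(12·257)/337⌉ = ⌈3341/337⌉ − ⌈3084/337⌉ = 10 − 10 = 0
n=13: ⌈(14·257)/337⌉ − ⌈(13·257)/337⌉ = ⌈3598/337⌉ − ⌈3341/337⌉ = 11 − 10 = 1
n=14: ⌈(15·257)/337⌉ − ⌈(14·257)/337⌉ = ⌈3855/337⌉ − ⌈3598/337⌉ = 12 − 11 = 1
n=15: ⌈(16·257)/337⌉ − ⌈(15·257)/337⌉ = ⌈4112/337⌉ − ⌈3855/337⌉ = 13 − 12 = 1
n=16: ⌈(17·257)/337⌉ − ⌈(16·257)/337⌉ = ⌈4369/337⌉ − ⌈4112/337⌉ = 13 − 13 = 0
n=17: ⌈(18·257)/337⌉ − ⌈(17·257)/337⌉ = ⌈4626/337⌉ − ⌈4369/337⌉ = 14 − 13 = 1
n=18: ⌈(19·257)/337⌉ − ⌈(18·257)/337⌉ = ⌈4883/337⌉ − ⌈4626/337⌉ = 15 − 14 = 1
n=19: ⌈(20·257)/337⌉ − ⌈(19·257)/337⌉ = ⌈5140/337⌉ − ⌈4883/337⌉ = 16 − 15 = 1
n=20: ⌈(21·257)/337⌉ − ⌈(20·257)/337⌉ = ⌈5397/337⌉ − ⌈5140/337⌉ = 17 − 16 = 1
n=21: ⌈(22·257)/337⌉ − ⌈(21·257)/337⌉ = ⌈5654/337⌉ − ⌈5397/337⌉ = 17 − 17 = 0
n=22: ⌈(23·257)/337⌉ − ⌈(22·257)/337⌉ = ⌈5911/337⌉ − ⌈5654/337⌉ = 18 − 17 = 1
n=23: ⌈(24·257)/337⌉ − ⌈(23·257)/337⌉ = ⌈6168/337⌉ − ⌈5911/337⌉ = 19 − 18 = 1
n=24: ⌈(25·257)/337⌉ − ⌈(24·257)/337⌉ = ⌈6425/337⌉ − ⌈6168/337⌉ = 20 − 19 = 1
n=25: ⌈(26·257)/337⌉ − ⌈(25·257)/337⌉ = ⌈6682/337⌉ − ⌈6425/337⌉ = 20 − 20 = 0
n=26: ⌈(27·257)/337⌉ − ⌈(26·257)/337⌉ = ⌈6939/337⌉ − ⌈6682/337⌉ = 21 − 20 = 1
n=27: ⌈(28·257)/337⌉ − ⌈(27·257)/337⌉ = ⌈7196/337⌉ − ⌈6939/337⌉ = 22 − 21 = 1
n=28: ⌈(29·257)/337⌉ − ⌈(28·257)/337⌉ = ⌈7453/337⌉ − ⌈7196/337⌉ = 23 − 22 = 1
n=29: ⌈(30·257)/337⌉ − ⌈(29·257)/337⌉ = ⌈7710/337⌉ − ⌈7453/337⌉ = 23 − 23 = 0
n=30: ⌈(31·257)/337⌉ − ⌈(30·257)/337⌉ = ⌈7967/337⌉ − ⌈7710/337⌉ = 24 − 23 = 1
n=31: ⌈(32·257)/337⌉ − ⌈(31·257)/337⌉ = ⌈8224/337⌉ − ⌈7967/337⌉ = 25 − 24 = 1
n=32: ⌈(33·257)/337⌉ − ⌈(32·257)/337⌉ = ⌈8481/337⌉ − ⌈8224/337⌉ = 26 − 25 = 1
n=33: ⌈(34·257)/337⌉ − ⌈(33·257)/337⌉ = ⌈8738/337⌉ − ⌈8481/337⌉ = 26 − 26 = 0
n=34: ⌈(35·257)/337⌉ − ⌈(34·257)/337⌉ = ⌈8995/337⌉ − ⌈8738/337⌉ = 27 − 26 = 1
n=35: ⌈(36·257)/337⌉ − ⌈(35·257)/337⌉ = ⌈9252/337⌉ − ⌈8995/337⌉ = 28 − 27 = 1
n=36: ⌈(37·257)/337⌉ − ⌈(36·257)/337⌉ = ⌈9509/337⌉ − ⌈9252/337⌉ = 29 − 28 = 1
n=37: ⌈(38·257)/337⌉ − ⌈(37·257)/337⌉ = ⌈9766/337⌉ − ⌈9509/337⌉ = 29 − 29 = 0
n=38: ⌈(39·257)/337⌉ − ⌈(38·257)/337⌉ = ⌈10023/337⌉ − ⌈9766/337⌉ = 30 − 29 = 1
n=39: ⌈(40·257)/337⌉ − ⌈(39·257)/337⌉ = ⌈10280/337⌉ − ⌈10023/337⌉ = 31 − 30 = 1
n=40: ⌈(41·257)/337⌉ − ⌈(40·257)/337⌉ = ⌈10537/337⌉ − ⌈10280/337⌉ = 32 − 31 = 1
n=41: ⌈(42·257)/337⌉ − ⌈(41·257)/337⌉ = ⌈10794/337⌉ − ⌈10537/337⌉ = 33 − 32 = 1
n=42: ⌈(43·257)/337⌉ − ⌈(42·257)/337⌉ = ⌈11051/337⌉ − ⌈10794/337⌉ = 33 − 33 = 0
n=43: ⌈(44·257)/337⌉ − ⌈(43·257)/337⌉ = ⌈11308/337⌉ − ⌈11051/337⌉ = 34 − 33 = 1
n=44: ⌈(45·257)/337⌉ − ⌈(44·257)/337⌉ = ⌈11565/337⌉ − ⌈11308/337⌉ = 35 − 34 = 1
n=45: ⌈(46·257)/337⌉ − ⌈(45·257)/337⌉ = ⌈11822/337⌉ − ⌈11565/337⌉ = 36 − 35 = 1
n=46: ⌈(47·257)/337⌉ − ⌈(46·257)/337⌉ = ⌈12079/337⌉ − ⌈11822/337⌉ = 36 − 36 = 0
n=47: ⌈(48·257)/337⌉ − ⌈(47·257)/337⌉ = ⌈12336/337⌉ − ⌈12079/337⌉ = 37 − 36 = 1
n=48: ⌈(49·257)/337⌉ − ⌈(48·257)/337⌉ = ⌈12593/337⌉ − ⌈12336/337⌉ = 38 − 37 = 1
n=49: ⌈(50·257)/337⌉ − ⌈(49·257)/337⌉ = ⌈12850/337⌉ − ⌈12593/337⌉ = 39 − 38 = 1
n=50: ⌈(51·257)/337⌉ − ⌈(50·257)/337⌉ = ⌈13107/337⌉ − ⌈12850/337⌉ = 39 − 39 = 0
n=51: ⌈(52·257)/337⌉ − ⌈(51·257)/337⌉ = ⌈13364/337⌉ − ⌈13107/337⌉ = 40 − 39 = 1
n=52: ⌈(53·257)/337⌉ − ⌈(52·257)/337⌉ = ⌈13621/337⌉ − ⌈13364/337⌉ = 41 − 40 = 1
n=53: ⌈(54·257)/337⌉ − ⌈(53·257)/337⌉ = ⌈13878/337⌉ − ⌈13621/337⌉ = 42 − 41 = 1
n=54: ⌈(55·257)/337⌉ − ⌈(54·257)/337⌉ = ⌈14135/337⌉ − ⌈13878/337⌉ = 42 − 42 = 0
n=55: ⌈(56·257)/337⌉ − ⌈(55·257)/337⌉ = ⌈14392/337⌉ − ⌈14135/337⌉ = 43 − 42 = 1
n=56: ⌈(57·257)/337⌉ − ⌈(56·257)/337⌉ = ⌈14649/337⌉ − ⌈14392/337⌉ = 44 − 43 = 1
n=57: ⌈(58·257)/337⌉ − ⌈(57·257)/337⌉ = ⌈14906/337⌉ − ⌈14649/337⌉ = 45 − 44 = 1
n=58: ⌈(59·257)/337⌉ − ⌈(58·257)/337⌉ = ⌈15163/337⌉ − ⌈14906/337⌉ = 45 − 45 = 0
n=59: ⌈(60·257)/337⌉ − ⌈(59·257)/337⌉ = ⌈15420/337⌉ − ⌈15163/337⌉ = 46 − 45 = 1
n=60: ⌈(61·257)/337⌉ − ⌈(60·257)/337⌉ = ⌈15677/337⌉ − ⌈15420/337⌉ = 47 − 46 = 1
n=61: ⌈(62·257)/337⌉ − ⌈(61·257)/337⌉ = ⌈15934/337⌉ − ⌈15677/337⌉ = 48 − 47 = 1
n=62: ⌈(63·257)/337⌉ − ⌈(62·257)/337⌉ = ⌈16191/337⌉ − ⌈15934/337⌉ = 49 − 48 = 1
n=63: ⌈(64·257)/337⌉ − ⌈(63·257)/337⌉ = ⌈16448/337⌉ − ⌈16191/337⌉ = 49 − 49 = 0
n=64: ⌈(65·257)/337⌉ − ⌈(64·257)/337⌉ = ⌈16705/337⌉ − ⌈16448/337⌉ = 50 − 49 = 1
n=65: ⌈(66·257)/337⌉ − ⌈(65·257)/337⌉ = ⌈16962/337⌉ − ⌈16705/337⌉ = 51 − 50 = 1
n=66: ⌈(67·257)/337⌉ − ⌈(66·257)/337⌉ = ⌈17219/337⌉ − ⌈16962/337⌉ = 52 − 51 = 1
n=67: ⌈(68·257)/337⌉ − ⌈(67·257)/337⌉ = ⌈17476/337⌉ − ⌈17219/337⌉ = 52 − 52 = 0
n=68: ⌈(69·257)/337⌉ − ⌈(68·257)/337⌉ = ⌈17733/337⌉ − ⌈17476/337⌉ = 53 − 52 = 1
n=69: ⌈(70·257)/337⌉ − ⌈(69·257)/337⌉ = ⌈17990/337⌉ − ⌈17733/337⌉ = 54 − 53 = 1
n=70: ⌈(71·257)/337⌉ − ⌈(70·257)/337⌉ = ⌈18247/337⌉ − ⌈17990/337⌉ = 55 − 54 = 1
n=71: ⌈(72·257)/337⌉ − ⌈(71·257)/337⌉ = ⌈18504/337⌉ − ⌈18247/337⌉ = 55 − 55 = 0
n=72: ⌈(73·257)/337⌉ − ⌈(72·257)/337⌉ = ⌈18761/337⌉ − ⌈18504/337⌉ = 56 − 55 = 1
n=73: ⌈(74·257)/337⌉ − ⌈(73·257)/337⌉ = ⌈19018/337⌉ − ⌈18761/337⌉ = 57 − 56 = 1
n=74: ⌈(75·257)/337⌉ − ⌈(74·257)/337⌉ = ⌈19275/337⌉ − ⌈19018/337⌉ = 58 − 57 = 1
n=75: ⌈(76·257)/337⌉ − ⌈(75·257)/337⌉ = ⌈19532/337⌉ − ⌈19275/337⌉ = 58 − 58 = 0
n=76: ⌈(77·257)/337⌉ − ⌈(76·257)/337⌉ = ⌈19789/337⌉ − ⌈19532/337⌉ = 59 − 58 = 1
n=77: ⌈(78·257)/337⌉ − ⌈(77·257)/337⌉ = ⌈20046/337⌉ − ⌈19789/337⌉ = 60 − 59 = 1
n=78: ⌈(79·257)/337⌉ − ⌈(78·257)/337⌉ = ⌈20303/337⌉ − ⌈20046/337⌉ = 61 − 60 = 1
n=79: ⌈(80·257)/337⌉ − ⌈(79·257)/337⌉ = ⌈20560/337⌉ − ⌈20303/337⌉ = 62 − 61 = 1
n=80: ⌈(81·257)/337⌉ − ⌈(80·257)/337⌉ = ⌈20817/337⌉ − ⌈20560/337⌉ = 62 − 62 = 0
n=81: ⌈(82·257)/337⌉ − ⌈(81·257)/337⌉ = ⌈21074/337⌉ − ⌈20817/337⌉ = 63 − 62 = 1
n=82: ⌈(83·257)/337⌉ − ⌈(82·257)/337⌉ = ⌈21331/337⌉ − ⌈21074/337⌉ = 64 − 63 = 1
n=83: ⌈(84·257)/337⌉ − ⌈(83·257)/337⌉ = ⌈21588/337⌉ − ⌈21331/337⌉ = 65 − 64 = 1
n=84: ⌈(85·257)/337⌉ − ⌈(84·257)/337⌉ = ⌈21845/337⌉ − ⌈21588/337⌉ = 65 − 65 = 0
n=85: ⌈(86·257)/337⌉ − ⌈(85·257)/337⌉ = ⌈22102/337⌉ − ⌈21845/337⌉ = 66 − 65 = 1
n=86: ⌈(87·257)/337⌉ − ⌈(86·257)/337⌉ = ⌈22359/337⌉ − ⌈22102/337⌉ = 67 − 66 = 1
n=87: ⌈(88·257)/337⌉ − ⌈(87·257)/337⌉ = ⌈22616/337⌉ − ⌈22359/337⌉ = 68 − 67 = 1
n=88: ⌈(89·257)/337⌉ − ⌈(88·257)/337⌉ = ⌈22873/337⌉ − ⌈22616/337⌉ = 68 − 68 = 0
n=89: ⌈(90·257)/337⌉ − ⌈(89·257)/337⌉ = ⌈23130/337⌉ − ⌈22873/337⌉ = 69 − 68 = 1
n=90: ⌈(91·257)/337⌉ − ⌈(90·257)/337⌉ = ⌈23387/337⌉ − ⌈23130/337⌉ = 70 − 69 = 1
n=91: ⌈(92·257)/337⌉ − ⌈(91·257)/337⌉ = ⌈23644/337⌉ − ⌈23387/337⌉ = 71 − 70 = 1
n=92: ⌈(93·257)/337⌉ − ⌈(92·257)/337⌉ = ⌈23901/337⌉ − ⌈23644/337⌉ = 71 − 71 = 0
n=93: ⌈(94·257)/337⌉ − ⌈(93·257)/337⌉ = ⌈24158/337⌉ − ⌈23901/337⌉ = 72 − 71 = 1
n=94: ⌈(95·257)/337⌉ − ⌈(94·257)/337⌉ = ⌈24415/337⌉ − ⌈24158/337⌉ = 73 − 72 = 1
n=95: ⌈(96·257)/337⌉ − ⌈(95·257)/337⌉ = ⌈24672/337⌉ − ⌈24415/337⌉ = 74 − 73 = 1
n=96: ⌈(97·257)/337⌉ − ⌈(96·257)/337⌉ = ⌈24929/337⌉ − ⌈24672/337⌉ = 74 − 74 = 0
n=97: ⌈(98·257)/337⌉ − ⌈(97·257)/337⌉ = ⌈25186/337⌉ − ⌈24929/337⌉ = 75 − 74 = 1
n=98: ⌈(99·257)/337⌉ − ⌈(98·257)/337⌉ = ⌈25443/337⌉ − ⌈25186/337⌉ = 76 − 75 = 1
n=99: ⌈(100·257)/337⌉ − ⌈(99·257)/337⌉ = ⌈25700/337⌉ − ⌈25443/337⌉ = 77 − 76 = 1
n=100: ⌈(101·257)/337⌉ − ⌈(100·257)/337⌉ = ⌈25957/337⌉ − ⌈25700/337⌉ = 78 − 77 = 1
n=101: ⌈(102·257)/337⌉ − ⌈(101·257)/337⌉ = ⌈26214/337⌉ − ⌈25957/337⌉ = 78 − 78 = 0
n=102: ⌈(103·257)/337⌉ − ⌈(102·257)/337⌉ = ⌈26471/337⌉ − ⌈26214/337⌉ = 79 − 78 = 1
n=103: ⌈(104·257)/337⌉ − ⌈(103·257)/337⌉ = ⌈26728/337⌉ − ⌈26471/337⌉ = 80 − 79 = 1
n=104: ⌈(105·257)/337⌉ − ⌈(104·257)/337⌉ = ⌈26985/337⌉ − ⌈26728/337⌉ = 81 − 80 = 1
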